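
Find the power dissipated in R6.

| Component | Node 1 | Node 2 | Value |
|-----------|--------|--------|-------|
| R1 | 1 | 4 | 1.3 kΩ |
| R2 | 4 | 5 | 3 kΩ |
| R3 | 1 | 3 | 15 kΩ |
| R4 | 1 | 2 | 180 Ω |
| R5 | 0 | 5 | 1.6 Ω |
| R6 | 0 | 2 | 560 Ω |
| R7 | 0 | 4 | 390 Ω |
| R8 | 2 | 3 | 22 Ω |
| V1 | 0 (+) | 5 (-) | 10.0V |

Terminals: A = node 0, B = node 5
Nodal analysis, taking node 5 as the 0 V reference.
Source V1 fixes V_0 = 10 V.
KCL at each unknown node (sum of currents leaving = 0; resistances in Ω):
  Node 1: (V_1 - V_4)/1300 + (V_1 - V_3)/15000 + (V_1 - V_2)/180 = 0
  Node 2: (V_2 - V_1)/180 + (V_2 - 10)/560 + (V_2 - V_3)/22 = 0
  Node 3: (V_3 - V_1)/15000 + (V_3 - V_2)/22 = 0
  Node 4: (V_4 - V_1)/1300 + (V_4 - 0)/3000 + (V_4 - 10)/390 = 0
Collecting terms (coefficients in siemens):
  0.006391·V_1 - 0.005556·V_2 - 0.00006667·V_3 - 0.0007692·V_4 = 0
  0.0528·V_2 - 0.005556·V_1 - 0.04545·V_3 = 0.01786
  0.04552·V_3 - 0.00006667·V_1 - 0.04545·V_2 = 0
  0.003667·V_4 - 0.0007692·V_1 = 0.02564
Solving these 4 simultaneous equations (Gaussian elimination) gives:
  V_1 = 9.644 V, V_2 = 9.73 V, V_3 = 9.73 V, V_4 = 9.016 V
I_R6 = (V_0 - V_2)/R6 = (10 - 9.73)/560 = 0.0004828 A
P_R6 = I_R6² × R6 = (0.0004828)² × 560 = 0.0001305 W

Final answer: 0.0001305 W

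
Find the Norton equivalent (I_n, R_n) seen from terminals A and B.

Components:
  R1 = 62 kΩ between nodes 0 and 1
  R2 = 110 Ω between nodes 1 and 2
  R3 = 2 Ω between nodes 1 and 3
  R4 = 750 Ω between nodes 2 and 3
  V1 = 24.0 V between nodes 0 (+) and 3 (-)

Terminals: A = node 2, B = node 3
Find the Thévenin equivalent first; then I_n = V_th/R_th and R_n = R_th.
Step 1 — V_th is the open-circuit voltage V_A - V_B (nothing connected across the terminals).
Nodal analysis, taking node 3 as the 0 V reference.
Source V1 fixes V_0 = 24 V.
KCL at each unknown node (sum of currents leaving = 0; resistances in Ω):
  Node 1: (V_1 - 24)/62000 + (V_1 - V_2)/110 + (V_1 - 0)/2 = 0
  Node 2: (V_2 - V_1)/110 + (V_2 - 0)/750 = 0
Collecting terms (coefficients in siemens):
  0.5091·V_1 - 0.009091·V_2 = 0.0003871
  0.01042·V_2 - 0.009091·V_1 = 0
Determinant D = (0.5091)(0.01042) - (-0.009091)(-0.009091) = 0.005224
V_1 = [(0.0003871)(0.01042) - (-0.009091)(0)]/D = 0.0007724 V
V_2 = [(0.5091)(0) - (0.0003871)(-0.009091)]/D = 0.0006736 V
V_th = V_2 - V_3 = 0.0006736 - 0 = 0.0006736 V
Step 2 — R_th: zero the source — replace V1 by a short circuit (node 3 merges into node 0) — and find the resistance seen between A (node 2) and B (node 0).
Reduce the network between node 2 (A) and node 0 (B) by series/parallel combination:
  Rp1 = R1 ‖ R3 (parallel, both between nodes 0 and 1) = 1/(1/62000 + 1/2) = 2 Ω
  Rs1 = R2 + Rp1 (series, joined only at node 1) = 110 + 2 = 112 Ω
  Rp2 = R4 ‖ Rs1 (parallel, both between nodes 0 and 2) = 1/(1/750 + 1/112) = 97.45 Ω
R_th = 97.45 Ω
I_n = V_th/R_th = 0.0006736/97.45 = 0.000006912 A, and R_n = R_th = 97.45 Ω

Final answer: I_n = 6.912e-06 A, R_n = 97.45 Ω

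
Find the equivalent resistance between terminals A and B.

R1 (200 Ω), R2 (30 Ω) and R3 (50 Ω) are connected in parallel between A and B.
Reduce the network between node 0 (A) and node 1 (B) by series/parallel combination:
  Rp1 = R1 ‖ R2 ‖ R3 (parallel, all between nodes 0 and 1) = 1/(1/200 + 1/30 + 1/50) = 17.14 Ω
R_eq = 17.14 Ω

Final answer: 17.14 Ω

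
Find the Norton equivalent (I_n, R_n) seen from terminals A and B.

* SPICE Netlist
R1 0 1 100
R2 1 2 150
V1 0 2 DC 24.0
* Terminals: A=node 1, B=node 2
Find the Thévenin equivalent first; then I_n = V_th/R_th and R_n = R_th.
Step 1 — V_th is the open-circuit voltage V_A - V_B (nothing connected across the terminals).
Nodal analysis, taking node 2 as the 0 V reference.
Source V1 fixes V_0 = 24 V.
KCL at each unknown node (sum of currents leaving = 0; resistances in Ω):
  Node 1: (V_1 - 24)/100 + (V_1 - 0)/150 = 0
Collecting terms: 0.01667 × V_1 = 0.24  =>  V_1 = 14.4 V
V_th = V_1 - V_2 = 14.4 - 0 = 14.4 V
Step 2 — R_th: zero the source — replace V1 by a short circuit (node 2 merges into node 0) — and find the resistance seen between A (node 1) and B (node 0).
Reduce the network between node 1 (A) and node 0 (B) by series/parallel combination:
  Rp1 = R1 ‖ R2 (parallel, both between nodes 0 and 1) = 1/(1/100 + 1/150) = 60 Ω
R_th = 60 Ω
I_n = V_th/R_th = 14.4/60 = 0.24 A, and R_n = R_th = 60 Ω

Final answer: I_n = 0.24 A, R_n = 60 Ω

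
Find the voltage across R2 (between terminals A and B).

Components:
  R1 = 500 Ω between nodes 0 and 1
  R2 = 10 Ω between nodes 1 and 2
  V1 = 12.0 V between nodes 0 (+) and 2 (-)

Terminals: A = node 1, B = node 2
R1 and R2 are in series across V1 (node 0 → node 1 → node 2), and the output A–B is taken across R2, so this is a voltage divider.
Series current: I = V1/(R1 + R2) = 12/(500 + 10) = 12/510 = 0.02353 A
V_R2 = I × R2 = V1 × R2/(R1 + R2) = 12 × 10/510 = 0.2353 V

Final answer: 0.2353 V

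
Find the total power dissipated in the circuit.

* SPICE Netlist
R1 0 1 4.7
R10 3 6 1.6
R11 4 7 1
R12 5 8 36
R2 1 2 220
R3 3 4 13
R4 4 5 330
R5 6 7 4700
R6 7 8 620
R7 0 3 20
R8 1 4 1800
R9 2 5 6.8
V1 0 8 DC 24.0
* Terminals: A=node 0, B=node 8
Nodal analysis, taking node 8 as the 0 V reference.
Source V1 fixes V_0 = 24 V.
KCL at each unknown node (sum of currents leaving = 0; resistances in Ω):
  Node 1: (V_1 - 24)/4.7 + (V_1 - V_2)/220 + (V_1 - V_4)/1800 = 0
  Node 2: (V_2 - V_1)/220 + (V_2 - V_5)/6.8 = 0
  Node 3: (V_3 - V_4)/13 + (V_3 - 24)/20 + (V_3 - V_6)/1.6 = 0
  Node 4: (V_4 - V_3)/13 + (V_4 - V_5)/330 + (V_4 - V_1)/1800 + (V_4 - V_7)/1 = 0
  Node 5: (V_5 - V_4)/330 + (V_5 - V_2)/6.8 + (V_5 - 0)/36 = 0
  Node 6: (V_6 - V_7)/4700 + (V_6 - V_3)/1.6 = 0
  Node 7: (V_7 - V_6)/4700 + (V_7 - 0)/620 + (V_7 - V_4)/1 = 0
Collecting terms (coefficients in siemens):
  0.2179·V_1 - 0.004545·V_2 - 0.0005556·V_4 = 5.106
  0.1516·V_2 - 0.004545·V_1 - 0.1471·V_5 = 0
  0.7519·V_3 - 0.07692·V_4 - 0.625·V_6 = 1.2
  1.081·V_4 - 0.0005556·V_1 - 0.07692·V_3 - 0.00303·V_5 - 1·V_7 = 0
  0.1779·V_5 - 0.1471·V_2 - 0.00303·V_4 = 0
  0.6252·V_6 - 0.625·V_3 - 0.0002128·V_7 = 0
  1.002·V_7 - 1·V_4 - 0.0002128·V_6 = 0
Solving these 7 simultaneous equations (Gaussian elimination) gives:
  V_1 = 23.6 V, V_2 = 5.349 V, V_3 = 22.34 V, V_4 = 21.27 V
  V_5 = 4.785 V, V_6 = 22.34 V, V_7 = 21.23 V
Power in each resistor, P = (ΔV)²/R:
  P_R1 = (24 - 23.6)²/4.7 = 0.03338 W
  P_R2 = (23.6 - 5.349)²/220 = 1.515 W
  P_R3 = (22.34 - 21.27)²/13 = 0.08883 W
  P_R4 = (21.27 - 4.785)²/330 = 0.8232 W
  P_R5 = (22.34 - 21.23)²/4700 = 0.0002613 W
  P_R6 = (21.23 - 0)²/620 = 0.7272 W
  P_R7 = (24 - 22.34)²/20 = 0.1374 W
  P_R8 = (23.6 - 21.27)²/1800 = 0.003033 W
  P_R9 = (5.349 - 4.785)²/6.8 = 0.04682 W
  P_R10 = (22.34 - 22.34)²/1.6 = 0.00000008896 W
  P_R11 = (21.27 - 21.23)²/1 = 0.001157 W
  P_R12 = (4.785 - 0)²/36 = 0.6361 W
P_total = P_R1 + P_R2 + P_R3 + P_R4 + P_R5 + P_R6 + P_R7 + P_R8 + P_R9 + P_R10 + P_R11 + P_R12 = 4.012 W

Final answer: 4.012 W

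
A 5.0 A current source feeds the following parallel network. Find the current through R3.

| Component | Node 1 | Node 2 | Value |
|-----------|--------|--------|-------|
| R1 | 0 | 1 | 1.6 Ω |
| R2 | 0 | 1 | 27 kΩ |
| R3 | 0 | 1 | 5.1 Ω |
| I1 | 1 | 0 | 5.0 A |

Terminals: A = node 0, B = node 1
All resistors sit directly between nodes 0 and 1, so they are in parallel and share one voltage V; the full source current 5 A splits among them.
1/R_par = 1/1.6 + 1/27000 + 1/5.1 = 0.8211 S  =>  R_par = 1.218 Ω
V = I × R_par = 5 × 1.218 = 6.089 V
I_R3 = V/R3 = 6.089/5.1 = 1.194 A

Final answer: 1.194 A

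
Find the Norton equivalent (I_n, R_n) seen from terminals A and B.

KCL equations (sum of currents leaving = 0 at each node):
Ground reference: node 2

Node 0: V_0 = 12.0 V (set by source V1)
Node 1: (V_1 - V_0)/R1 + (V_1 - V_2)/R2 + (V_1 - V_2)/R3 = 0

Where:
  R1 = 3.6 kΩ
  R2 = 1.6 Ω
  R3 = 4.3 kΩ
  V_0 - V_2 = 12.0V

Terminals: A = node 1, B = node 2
Find the Thévenin equivalent first; then I_n = V_th/R_th and R_n = R_th.
Step 1 — V_th is the open-circuit voltage V_A - V_B (nothing connected across the terminals).
Nodal analysis, taking node 2 as the 0 V reference.
Source V1 fixes V_0 = 12 V.
KCL at each unknown node (sum of currents leaving = 0; resistances in Ω):
  Node 1: (V_1 - 12)/3600 + (V_1 - 0)/1.6 + (V_1 - 0)/4300 = 0
Collecting terms: 0.6255 × V_1 = 0.003333  =>  V_1 = 0.005329 V
V_th = V_1 - V_2 = 0.005329 - 0 = 0.005329 V
Step 2 — R_th: zero the source — replace V1 by a short circuit (node 2 merges into node 0) — and find the resistance seen between A (node 1) and B (node 0).
Reduce the network between node 1 (A) and node 0 (B) by series/parallel combination:
  Rp1 = R1 ‖ R2 ‖ R3 (parallel, all between nodes 0 and 1) = 1/(1/3600 + 1/1.6 + 1/4300) = 1.599 Ω
R_th = 1.599 Ω
I_n = V_th/R_th = 0.005329/1.599 = 0.003333 A, and R_n = R_th = 1.599 Ω

Final answer: I_n = 0.003333 A, R_n = 1.599 Ω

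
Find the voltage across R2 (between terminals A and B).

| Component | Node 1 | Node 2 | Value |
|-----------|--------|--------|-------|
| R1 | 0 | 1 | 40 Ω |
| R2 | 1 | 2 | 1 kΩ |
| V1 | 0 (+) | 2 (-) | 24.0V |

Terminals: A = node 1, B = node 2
R1 and R2 are in series across V1 (node 0 → node 1 → node 2), and the output A–B is taken across R2, so this is a voltage divider.
Series current: I = V1/(R1 + R2) = 24/(40 + 1000) = 24/1040 = 0.02308 A
V_R2 = I × R2 = V1 × R2/(R1 + R2) = 24 × 1000/1040 = 23.08 V

Final answer: 23.08 V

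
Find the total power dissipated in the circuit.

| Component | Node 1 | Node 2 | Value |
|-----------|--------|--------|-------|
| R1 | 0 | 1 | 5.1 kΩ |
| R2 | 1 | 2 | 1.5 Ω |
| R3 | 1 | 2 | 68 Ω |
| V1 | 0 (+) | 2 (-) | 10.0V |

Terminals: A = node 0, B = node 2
Nodal analysis, taking node 2 as the 0 V reference.
Source V1 fixes V_0 = 10 V.
KCL at each unknown node (sum of currents leaving = 0; resistances in Ω):
  Node 1: (V_1 - 10)/5100 + (V_1 - 0)/1.5 + (V_1 - 0)/68 = 0
Collecting terms: 0.6816 × V_1 = 0.001961  =>  V_1 = 0.002877 V
Power in each resistor, P = (ΔV)²/R:
  P_R1 = (10 - 0.002877)²/5100 = 0.0196 W
  P_R2 = (0.002877 - 0)²/1.5 = 0.000005518 W
  P_R3 = (0.002877 - 0)²/68 = 0.0000001217 W
P_total = P_R1 + P_R2 + P_R3 = 0.0196 W

Final answer: 0.0196 W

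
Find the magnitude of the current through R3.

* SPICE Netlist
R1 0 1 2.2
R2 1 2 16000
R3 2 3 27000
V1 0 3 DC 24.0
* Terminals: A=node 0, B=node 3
Nodal analysis, taking node 3 as the 0 V reference.
Source V1 fixes V_0 = 24 V.
KCL at each unknown node (sum of currents leaving = 0; resistances in Ω):
  Node 1: (V_1 - 24)/2.2 + (V_1 - V_2)/16000 = 0
  Node 2: (V_2 - V_1)/16000 + (V_2 - 0)/27000 = 0
Collecting terms (coefficients in siemens):
  0.4546·V_1 - 0.0000625·V_2 = 10.91
  0.00009954·V_2 - 0.0000625·V_1 = 0
Determinant D = (0.4546)(0.00009954) - (-0.0000625)(-0.0000625) = 0.00004525
V_1 = [(10.91)(0.00009954) - (-0.0000625)(0)]/D = 24 V
V_2 = [(0.4546)(0) - (10.91)(-0.0000625)]/D = 15.07 V
I_R3 = (V_2 - V_3)/R3 = (15.07 - 0)/27000 = 0.0005581 A
|I_R3| = 0.0005581 A

Final answer: |I_R3| = 0.0005581 A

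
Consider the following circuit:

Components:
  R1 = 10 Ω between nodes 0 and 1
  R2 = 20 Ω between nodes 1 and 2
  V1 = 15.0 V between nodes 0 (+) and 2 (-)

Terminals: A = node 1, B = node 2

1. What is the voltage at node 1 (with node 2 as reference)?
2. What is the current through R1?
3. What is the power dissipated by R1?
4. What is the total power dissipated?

Nodal analysis, taking node 2 as the 0 V reference.
Source V1 fixes V_0 = 15 V.
KCL at each unknown node (sum of currents leaving = 0; resistances in Ω):
  Node 1: (V_1 - 15)/10 + (V_1 - 0)/20 = 0
Collecting terms: 0.15 × V_1 = 1.5  =>  V_1 = 10 V
Part 1:
  Read off the nodal solution: V_1 = 10 V
Part 2:
  I_R1 = (V_0 - V_1)/R1 = (15 - 10)/10 = 0.5 A
  Magnitude: I_R1 = 0.5 A
Part 3:
  I_R1 = (V_0 - V_1)/R1 = (15 - 10)/10 = 0.5 A
  P_R1 = I_R1² × R1 = (0.5)² × 10 = 2.5 W
Part 4:
  Power in each resistor, P = (ΔV)²/R:
    P_R1 = (15 - 10)²/10 = 2.5 W
    P_R2 = (10 - 0)²/20 = 5 W
  P_total = P_R1 + P_R2 = 7.5 W

Final answers:
1. V_1 = 10 V
2. I_R1 = 0.5 A
3. P_R1 = 2.5 W
4. P_total = 7.5 W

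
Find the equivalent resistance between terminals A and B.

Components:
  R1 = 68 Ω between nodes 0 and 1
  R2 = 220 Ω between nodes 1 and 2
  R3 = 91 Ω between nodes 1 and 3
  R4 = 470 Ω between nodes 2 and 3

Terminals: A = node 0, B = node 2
Reduce the network between node 0 (A) and node 2 (B) by series/parallel combination:
  Rs1 = R3 + R4 (series, joined only at node 3) = 91 + 470 = 561 Ω
  Rp1 = R2 ‖ Rs1 (parallel, both between nodes 1 and 2) = 1/(1/220 + 1/561) = 158 Ω
  Rs2 = R1 + Rp1 (series, joined only at node 1) = 68 + 158 = 226 Ω
R_eq = 226 Ω

Final answer: 226 Ω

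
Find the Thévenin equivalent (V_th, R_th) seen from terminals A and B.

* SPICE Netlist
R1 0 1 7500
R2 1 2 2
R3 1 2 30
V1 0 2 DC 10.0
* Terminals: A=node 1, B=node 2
Step 1 — V_th is the open-circuit voltage V_A - V_B (nothing connected across the terminals).
Nodal analysis, taking node 2 as the 0 V reference.
Source V1 fixes V_0 = 10 V.
KCL at each unknown node (sum of currents leaving = 0; resistances in Ω):
  Node 1: (V_1 - 10)/7500 + (V_1 - 0)/2 + (V_1 - 0)/30 = 0
Collecting terms: 0.5335 × V_1 = 0.001333  =>  V_1 = 0.002499 V
V_th = V_1 - V_2 = 0.002499 - 0 = 0.002499 V
Step 2 — R_th: zero the source — replace V1 by a short circuit (node 2 merges into node 0) — and find the resistance seen between A (node 1) and B (node 0).
Reduce the network between node 1 (A) and node 0 (B) by series/parallel combination:
  Rp1 = R1 ‖ R2 ‖ R3 (parallel, all between nodes 0 and 1) = 1/(1/7500 + 1/2 + 1/30) = 1.875 Ω
R_th = 1.875 Ω

Final answer: V_th = 0.002499 V, R_th = 1.875 Ω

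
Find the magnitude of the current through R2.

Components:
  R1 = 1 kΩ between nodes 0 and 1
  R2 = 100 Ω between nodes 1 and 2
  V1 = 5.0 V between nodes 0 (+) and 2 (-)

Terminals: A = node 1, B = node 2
Nodal analysis, taking node 2 as the 0 V reference.
Source V1 fixes V_0 = 5 V.
KCL at each unknown node (sum of currents leaving = 0; resistances in Ω):
  Node 1: (V_1 - 5)/1000 + (V_1 - 0)/100 = 0
Collecting terms: 0.011 × V_1 = 0.005  =>  V_1 = 0.4545 V
I_R2 = (V_1 - V_2)/R2 = (0.4545 - 0)/100 = 0.004545 A
|I_R2| = 0.004545 A

Final answer: |I_R2| = 0.004545 A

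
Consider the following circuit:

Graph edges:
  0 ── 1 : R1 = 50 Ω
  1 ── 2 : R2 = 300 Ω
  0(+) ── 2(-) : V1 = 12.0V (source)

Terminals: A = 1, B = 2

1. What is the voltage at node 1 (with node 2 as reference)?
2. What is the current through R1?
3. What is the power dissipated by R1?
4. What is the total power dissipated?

Nodal analysis, taking node 2 as the 0 V reference.
Source V1 fixes V_0 = 12 V.
KCL at each unknown node (sum of currents leaving = 0; resistances in Ω):
  Node 1: (V_1 - 12)/50 + (V_1 - 0)/300 = 0
Collecting terms: 0.02333 × V_1 = 0.24  =>  V_1 = 10.29 V
Part 1:
  Read off the nodal solution: V_1 = 10.29 V
Part 2:
  I_R1 = (V_0 - V_1)/R1 = (12 - 10.29)/50 = 0.03429 A
  Magnitude: I_R1 = 0.03429 A
Part 3:
  I_R1 = (V_0 - V_1)/R1 = (12 - 10.29)/50 = 0.03429 A
  P_R1 = I_R1² × R1 = (0.03429)² × 50 = 0.05878 W
Part 4:
  Power in each resistor, P = (ΔV)²/R:
    P_R1 = (12 - 10.29)²/50 = 0.05878 W
    P_R2 = (10.29 - 0)²/300 = 0.3527 W
  P_total = P_R1 + P_R2 = 0.4114 W

Final answers:
1. V_1 = 10.29 V
2. I_R1 = 0.03429 A
3. P_R1 = 0.05878 W
4. P_total = 0.4114 W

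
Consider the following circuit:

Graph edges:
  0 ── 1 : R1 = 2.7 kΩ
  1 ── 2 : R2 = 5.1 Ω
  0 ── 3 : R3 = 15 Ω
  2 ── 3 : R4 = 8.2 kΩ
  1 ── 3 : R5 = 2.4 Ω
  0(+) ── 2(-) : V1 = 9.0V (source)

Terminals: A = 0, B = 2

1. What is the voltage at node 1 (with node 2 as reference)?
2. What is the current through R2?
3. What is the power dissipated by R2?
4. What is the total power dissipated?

Nodal analysis, taking node 2 as the 0 V reference.
Source V1 fixes V_0 = 9 V.
KCL at each unknown node (sum of currents leaving = 0; resistances in Ω):
  Node 1: (V_1 - 9)/2700 + (V_1 - 0)/5.1 + (V_1 - V_3)/2.4 = 0
  Node 3: (V_3 - 9)/15 + (V_3 - 0)/8200 + (V_3 - V_1)/2.4 = 0
Collecting terms (coefficients in siemens):
  0.6131·V_1 - 0.4167·V_3 = 0.003333
  0.4835·V_3 - 0.4167·V_1 = 0.6
Determinant D = (0.6131)(0.4835) - (-0.4167)(-0.4167) = 0.1228
V_1 = [(0.003333)(0.4835) - (-0.4167)(0.6)]/D = 2.049 V
V_3 = [(0.6131)(0.6) - (0.003333)(-0.4167)]/D = 3.007 V
Part 1:
  Read off the nodal solution: V_1 = 2.049 V
Part 2:
  I_R2 = (V_1 - V_2)/R2 = (2.049 - 0)/5.1 = 0.4017 A
  Magnitude: I_R2 = 0.4017 A
Part 3:
  I_R2 = (V_1 - V_2)/R2 = (2.049 - 0)/5.1 = 0.4017 A
  P_R2 = I_R2² × R2 = (0.4017)² × 5.1 = 0.8231 W
Part 4:
  Power in each resistor, P = (ΔV)²/R:
    P_R1 = (9 - 2.049)²/2700 = 0.0179 W
    P_R2 = (2.049 - 0)²/5.1 = 0.8231 W
    P_R3 = (9 - 3.007)²/15 = 2.394 W
    P_R4 = (0 - 3.007)²/8200 = 0.001103 W
    P_R5 = (2.049 - 3.007)²/2.4 = 0.3824 W
  P_total = P_R1 + P_R2 + P_R3 + P_R4 + P_R5 = 3.619 W

Final answers:
1. V_1 = 2.049 V
2. I_R2 = 0.4017 A
3. P_R2 = 0.8231 W
4. P_total = 3.619 W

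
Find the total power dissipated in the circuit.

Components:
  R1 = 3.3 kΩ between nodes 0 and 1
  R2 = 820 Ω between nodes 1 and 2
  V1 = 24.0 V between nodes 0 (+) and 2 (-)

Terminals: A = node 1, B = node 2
Nodal analysis, taking node 2 as the 0 V reference.
Source V1 fixes V_0 = 24 V.
KCL at each unknown node (sum of currents leaving = 0; resistances in Ω):
  Node 1: (V_1 - 24)/3300 + (V_1 - 0)/820 = 0
Collecting terms: 0.001523 × V_1 = 0.007273  =>  V_1 = 4.777 V
Power in each resistor, P = (ΔV)²/R:
  P_R1 = (24 - 4.777)²/3300 = 0.112 W
  P_R2 = (4.777 - 0)²/820 = 0.02783 W
P_total = P_R1 + P_R2 = 0.1398 W

Final answer: 0.1398 W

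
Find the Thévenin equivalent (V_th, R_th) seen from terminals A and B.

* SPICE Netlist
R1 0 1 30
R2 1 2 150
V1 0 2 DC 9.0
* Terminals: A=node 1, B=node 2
Step 1 — V_th is the open-circuit voltage V_A - V_B (nothing connected across the terminals).
Nodal analysis, taking node 2 as the 0 V reference.
Source V1 fixes V_0 = 9 V.
KCL at each unknown node (sum of currents leaving = 0; resistances in Ω):
  Node 1: (V_1 - 9)/30 + (V_1 - 0)/150 = 0
Collecting terms: 0.04 × V_1 = 0.3  =>  V_1 = 7.5 V
V_th = V_1 - V_2 = 7.5 - 0 = 7.5 V
Step 2 — R_th: zero the source — replace V1 by a short circuit (node 2 merges into node 0) — and find the resistance seen between A (node 1) and B (node 0).
Reduce the network between node 1 (A) and node 0 (B) by series/parallel combination:
  Rp1 = R1 ‖ R2 (parallel, both between nodes 0 and 1) = 1/(1/30 + 1/150) = 25 Ω
R_th = 25 Ω

Final answer: V_th = 7.5 V, R_th = 25 Ω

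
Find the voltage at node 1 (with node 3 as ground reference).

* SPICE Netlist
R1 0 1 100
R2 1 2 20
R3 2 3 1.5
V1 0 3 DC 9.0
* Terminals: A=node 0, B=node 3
Nodal analysis, taking node 3 as the 0 V reference.
Source V1 fixes V_0 = 9 V.
KCL at each unknown node (sum of currents leaving = 0; resistances in Ω):
  Node 1: (V_1 - 9)/100 + (V_1 - V_2)/20 = 0
  Node 2: (V_2 - V_1)/20 + (V_2 - 0)/1.5 = 0
Collecting terms (coefficients in siemens):
  0.06·V_1 - 0.05·V_2 = 0.09
  0.7167·V_2 - 0.05·V_1 = 0
Determinant D = (0.06)(0.7167) - (-0.05)(-0.05) = 0.0405
V_1 = [(0.09)(0.7167) - (-0.05)(0)]/D = 1.593 V
V_2 = [(0.06)(0) - (0.09)(-0.05)]/D = 0.1111 V
The requested potential is V_1 = 1.593 V.

Final answer: V_1 = 1.593 V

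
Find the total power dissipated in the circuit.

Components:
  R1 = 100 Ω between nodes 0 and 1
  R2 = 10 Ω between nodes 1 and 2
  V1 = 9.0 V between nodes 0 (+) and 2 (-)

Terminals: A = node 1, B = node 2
Nodal analysis, taking node 2 as the 0 V reference.
Source V1 fixes V_0 = 9 V.
KCL at each unknown node (sum of currents leaving = 0; resistances in Ω):
  Node 1: (V_1 - 9)/100 + (V_1 - 0)/10 = 0
Collecting terms: 0.11 × V_1 = 0.09  =>  V_1 = 0.8182 V
Power in each resistor, P = (ΔV)²/R:
  P_R1 = (9 - 0.8182)²/100 = 0.6694 W
  P_R2 = (0.8182 - 0)²/10 = 0.06694 W
P_total = P_R1 + P_R2 = 0.7364 W

Final answer: 0.7364 W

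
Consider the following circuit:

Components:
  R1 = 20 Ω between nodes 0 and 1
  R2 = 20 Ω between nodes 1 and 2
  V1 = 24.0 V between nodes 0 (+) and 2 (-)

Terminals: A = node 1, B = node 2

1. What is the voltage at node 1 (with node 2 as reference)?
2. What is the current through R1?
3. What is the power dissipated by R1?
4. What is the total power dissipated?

Nodal analysis, taking node 2 as the 0 V reference.
Source V1 fixes V_0 = 24 V.
KCL at each unknown node (sum of currents leaving = 0; resistances in Ω):
  Node 1: (V_1 - 24)/20 + (V_1 - 0)/20 = 0
Collecting terms: 0.1 × V_1 = 1.2  =>  V_1 = 12 V
Part 1:
  Read off the nodal solution: V_1 = 12 V
Part 2:
  I_R1 = (V_0 - V_1)/R1 = (24 - 12)/20 = 0.6 A
  Magnitude: I_R1 = 0.6 A
Part 3:
  I_R1 = (V_0 - V_1)/R1 = (24 - 12)/20 = 0.6 A
  P_R1 = I_R1² × R1 = (0.6)² × 20 = 7.2 W
Part 4:
  Power in each resistor, P = (ΔV)²/R:
    P_R1 = (24 - 12)²/20 = 7.2 W
    P_R2 = (12 - 0)²/20 = 7.2 W
  P_total = P_R1 + P_R2 = 14.4 W

Final answers:
1. V_1 = 12 V
2. I_R1 = 0.6 A
3. P_R1 = 7.2 W
4. P_total = 14.4 W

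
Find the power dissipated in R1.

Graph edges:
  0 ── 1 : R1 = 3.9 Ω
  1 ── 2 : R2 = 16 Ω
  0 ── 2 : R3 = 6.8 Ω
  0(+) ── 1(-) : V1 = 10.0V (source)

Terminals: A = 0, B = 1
Nodal analysis, taking node 1 as the 0 V reference.
Source V1 fixes V_0 = 10 V.
KCL at each unknown node (sum of currents leaving = 0; resistances in Ω):
  Node 2: (V_2 - 0)/16 + (V_2 - 10)/6.8 = 0
Collecting terms: 0.2096 × V_2 = 1.471  =>  V_2 = 7.018 V
I_R1 = (V_0 - V_1)/R1 = (10 - 0)/3.9 = 2.564 A
P_R1 = I_R1² × R1 = (2.564)² × 3.9 = 25.64 W

Final answer: 25.64 W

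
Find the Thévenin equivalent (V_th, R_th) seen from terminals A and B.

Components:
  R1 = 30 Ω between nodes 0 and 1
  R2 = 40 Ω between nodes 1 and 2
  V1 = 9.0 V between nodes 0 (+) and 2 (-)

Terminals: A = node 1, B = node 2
Step 1 — V_th is the open-circuit voltage V_A - V_B (nothing connected across the terminals).
Nodal analysis, taking node 2 as the 0 V reference.
Source V1 fixes V_0 = 9 V.
KCL at each unknown node (sum of currents leaving = 0; resistances in Ω):
  Node 1: (V_1 - 9)/30 + (V_1 - 0)/40 = 0
Collecting terms: 0.05833 × V_1 = 0.3  =>  V_1 = 5.143 V
V_th = V_1 - V_2 = 5.143 - 0 = 5.143 V
Step 2 — R_th: zero the source — replace V1 by a short circuit (node 2 merges into node 0) — and find the resistance seen between A (node 1) and B (node 0).
Reduce the network between node 1 (A) and node 0 (B) by series/parallel combination:
  Rp1 = R1 ‖ R2 (parallel, both between nodes 0 and 1) = 1/(1/30 + 1/40) = 17.14 Ω
R_th = 17.14 Ω

Final answer: V_th = 5.143 V, R_th = 17.14 Ω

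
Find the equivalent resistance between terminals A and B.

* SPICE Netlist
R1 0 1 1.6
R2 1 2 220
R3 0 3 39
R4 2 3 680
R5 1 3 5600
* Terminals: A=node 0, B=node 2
The network is not a plain series/parallel combination. Inject a 1 A test current into terminal A (node 0) and return it from terminal B (node 2); then R_eq = V_A / (1 A).
Nodal analysis, taking node 2 as the 0 V reference.
Current source I_test pushes 1 A into node 0 and draws it out of node 2.
KCL at each unknown node (sum of currents leaving = 0; resistances in Ω):
  Node 0: (V_0 - V_1)/1.6 + (V_0 - V_3)/39 - 1 = 0
  Node 1: (V_1 - V_0)/1.6 + (V_1 - 0)/220 + (V_1 - V_3)/5600 = 0
  Node 3: (V_3 - V_0)/39 + (V_3 - V_1)/5600 + (V_3 - 0)/680 = 0
Collecting terms (coefficients in siemens):
  0.6506·V_0 - 0.625·V_1 - 0.02564·V_3 = 1
  0.6297·V_1 - 0.625·V_0 - 0.0001786·V_3 = 0
  0.02729·V_3 - 0.02564·V_0 - 0.0001786·V_1 = 0
Solving these 3 simultaneous equations (Gaussian elimination) gives:
  V_0 = 169.4 V, V_1 = 168.2 V, V_3 = 160.2 V
R_eq = V_0 / 1 A = 169.4 Ω

Final answer: 169.4 Ω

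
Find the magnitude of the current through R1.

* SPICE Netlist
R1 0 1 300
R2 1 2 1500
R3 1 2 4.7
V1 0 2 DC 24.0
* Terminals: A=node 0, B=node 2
Nodal analysis, taking node 2 as the 0 V reference.
Source V1 fixes V_0 = 24 V.
KCL at each unknown node (sum of currents leaving = 0; resistances in Ω):
  Node 1: (V_1 - 24)/300 + (V_1 - 0)/1500 + (V_1 - 0)/4.7 = 0
Collecting terms: 0.2168 × V_1 = 0.08  =>  V_1 = 0.3691 V
I_R1 = (V_0 - V_1)/R1 = (24 - 0.3691)/300 = 0.07877 A
|I_R1| = 0.07877 A

Final answer: |I_R1| = 0.07877 A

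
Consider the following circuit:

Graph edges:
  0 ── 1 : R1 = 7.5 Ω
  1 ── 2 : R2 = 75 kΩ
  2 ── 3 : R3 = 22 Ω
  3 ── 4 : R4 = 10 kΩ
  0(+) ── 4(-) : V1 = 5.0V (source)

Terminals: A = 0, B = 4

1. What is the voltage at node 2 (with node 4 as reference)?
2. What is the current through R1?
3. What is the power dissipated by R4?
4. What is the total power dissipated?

Nodal analysis, taking node 4 as the 0 V reference.
Source V1 fixes V_0 = 5 V.
KCL at each unknown node (sum of currents leaving = 0; resistances in Ω):
  Node 1: (V_1 - 5)/7.5 + (V_1 - V_2)/75000 = 0
  Node 2: (V_2 - V_1)/75000 + (V_2 - V_3)/22 = 0
  Node 3: (V_3 - V_2)/22 + (V_3 - 0)/10000 = 0
Collecting terms (coefficients in siemens):
  0.1333·V_1 - 0.00001333·V_2 = 0.6667
  0.04547·V_2 - 0.00001333·V_1 - 0.04545·V_3 = 0
  0.04555·V_3 - 0.04545·V_2 = 0
Solving these 3 simultaneous equations (Gaussian elimination) gives:
  V_1 = 5 V, V_2 = 0.5893 V, V_3 = 0.588 V
Part 1:
  Read off the nodal solution: V_2 = 0.5893 V
Part 2:
  I_R1 = (V_0 - V_1)/R1 = (5 - 5)/7.5 = 0.0000588 A
  Magnitude: I_R1 = 0.0000588 A
Part 3:
  I_R4 = (V_3 - V_4)/R4 = (0.588 - 0)/10000 = 0.0000588 A
  P_R4 = I_R4² × R4 = (0.0000588)² × 10000 = 0.00003458 W
Part 4:
  Power in each resistor, P = (ΔV)²/R:
    P_R1 = (5 - 5)²/7.5 = 0.00000002593 W
    P_R2 = (5 - 0.5893)²/75000 = 0.0002593 W
    P_R3 = (0.5893 - 0.588)²/22 = 0.00000007607 W
    P_R4 = (0.588 - 0)²/10000 = 0.00003458 W
  P_total = P_R1 + P_R2 + P_R3 + P_R4 = 0.000294 W

Final answers:
1. V_2 = 0.5893 V
2. I_R1 = 5.88e-05 A
3. P_R4 = 3.458e-05 W
4. P_total = 0.000294 W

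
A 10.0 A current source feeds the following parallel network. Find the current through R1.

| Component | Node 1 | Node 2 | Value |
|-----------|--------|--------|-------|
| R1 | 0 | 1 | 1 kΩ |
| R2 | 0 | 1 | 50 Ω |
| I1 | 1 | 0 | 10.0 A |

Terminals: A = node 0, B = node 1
All resistors sit directly between nodes 0 and 1, so they are in parallel and share one voltage V; the full source current 10 A splits among them.
1/R_par = 1/1000 + 1/50 = 0.021 S  =>  R_par = 47.62 Ω
V = I × R_par = 10 × 47.62 = 476.2 V
I_R1 = V/R1 = 476.2/1000 = 0.4762 A

Final answer: 0.4762 A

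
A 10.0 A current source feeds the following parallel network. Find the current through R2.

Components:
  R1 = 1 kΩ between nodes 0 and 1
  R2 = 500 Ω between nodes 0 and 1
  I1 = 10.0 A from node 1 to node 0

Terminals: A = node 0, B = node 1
All resistors sit directly between nodes 0 and 1, so they are in parallel and share one voltage V; the full source current 10 A splits among them.
1/R_par = 1/1000 + 1/500 = 0.003 S  =>  R_par = 333.3 Ω
V = I × R_par = 10 × 333.3 = 3333 V
I_R2 = V/R2 = 3333/500 = 6.667 A

Final answer: 6.667 A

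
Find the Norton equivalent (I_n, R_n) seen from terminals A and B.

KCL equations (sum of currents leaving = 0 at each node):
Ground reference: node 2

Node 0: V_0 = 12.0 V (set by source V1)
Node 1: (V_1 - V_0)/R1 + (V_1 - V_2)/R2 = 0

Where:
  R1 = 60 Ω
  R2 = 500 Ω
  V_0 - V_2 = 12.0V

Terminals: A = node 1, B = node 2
Find the Thévenin equivalent first; then I_n = V_th/R_th and R_n = R_th.
Step 1 — V_th is the open-circuit voltage V_A - V_B (nothing connected across the terminals).
Nodal analysis, taking node 2 as the 0 V reference.
Source V1 fixes V_0 = 12 V.
KCL at each unknown node (sum of currents leaving = 0; resistances in Ω):
  Node 1: (V_1 - 12)/60 + (V_1 - 0)/500 = 0
Collecting terms: 0.01867 × V_1 = 0.2  =>  V_1 = 10.71 V
V_th = V_1 - V_2 = 10.71 - 0 = 10.71 V
Step 2 — R_th: zero the source — replace V1 by a short circuit (node 2 merges into node 0) — and find the resistance seen between A (node 1) and B (node 0).
Reduce the network between node 1 (A) and node 0 (B) by series/parallel combination:
  Rp1 = R1 ‖ R2 (parallel, both between nodes 0 and 1) = 1/(1/60 + 1/500) = 53.57 Ω
R_th = 53.57 Ω
I_n = V_th/R_th = 10.71/53.57 = 0.2 A, and R_n = R_th = 53.57 Ω

Final answer: I_n = 0.2 A, R_n = 53.57 Ω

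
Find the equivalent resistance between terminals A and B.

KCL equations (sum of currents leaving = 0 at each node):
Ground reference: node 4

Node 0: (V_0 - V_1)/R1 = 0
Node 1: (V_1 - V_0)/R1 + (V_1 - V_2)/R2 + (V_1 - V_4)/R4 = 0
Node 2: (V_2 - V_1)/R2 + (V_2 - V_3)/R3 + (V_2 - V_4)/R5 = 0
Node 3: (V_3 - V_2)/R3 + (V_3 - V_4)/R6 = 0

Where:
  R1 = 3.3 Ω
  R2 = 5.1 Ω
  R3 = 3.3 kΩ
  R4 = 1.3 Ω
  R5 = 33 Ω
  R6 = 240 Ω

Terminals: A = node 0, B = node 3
The network is not a plain series/parallel combination. Inject a 1 A test current into terminal A (node 0) and return it from terminal B (node 3); then R_eq = V_A / (1 A).
Nodal analysis, taking node 3 as the 0 V reference.
Current source I_test pushes 1 A into node 0 and draws it out of node 3.
KCL at each unknown node (sum of currents leaving = 0; resistances in Ω):
  Node 0: (V_0 - V_1)/3.3 - 1 = 0
  Node 1: (V_1 - V_0)/3.3 + (V_1 - V_2)/5.1 + (V_1 - V_4)/1.3 = 0
  Node 2: (V_2 - V_1)/5.1 + (V_2 - 0)/3300 + (V_2 - V_4)/33 = 0
  Node 4: (V_4 - V_1)/1.3 + (V_4 - V_2)/33 + (V_4 - 0)/240 = 0
Collecting terms (coefficients in siemens):
  0.303·V_0 - 0.303·V_1 = 1
  1.268·V_1 - 0.303·V_0 - 0.1961·V_2 - 0.7692·V_4 = 0
  0.2267·V_2 - 0.1961·V_1 - 0.0303·V_4 = 0
  0.8037·V_4 - 0.7692·V_1 - 0.0303·V_2 = 0
Solving these 4 simultaneous equations (Gaussian elimination) gives:
  V_0 = 228.2 V, V_1 = 224.9 V, V_2 = 224.4 V, V_4 = 223.7 V
R_eq = V_0 / 1 A = 228.2 Ω

Final answer: 228.2 Ω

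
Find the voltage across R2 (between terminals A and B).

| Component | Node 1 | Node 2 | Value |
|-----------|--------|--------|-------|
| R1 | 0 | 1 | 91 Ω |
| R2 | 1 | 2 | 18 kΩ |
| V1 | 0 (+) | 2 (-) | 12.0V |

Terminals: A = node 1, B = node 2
R1 and R2 are in series across V1 (node 0 → node 1 → node 2), and the output A–B is taken across R2, so this is a voltage divider.
Series current: I = V1/(R1 + R2) = 12/(91 + 18000) = 12/18090 = 0.0006633 A
V_R2 = I × R2 = V1 × R2/(R1 + R2) = 12 × 18000/18090 = 11.94 V

Final answer: 11.94 V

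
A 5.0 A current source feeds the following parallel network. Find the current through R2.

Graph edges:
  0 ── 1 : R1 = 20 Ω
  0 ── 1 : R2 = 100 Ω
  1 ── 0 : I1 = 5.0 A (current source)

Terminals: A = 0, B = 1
All resistors sit directly between nodes 0 and 1, so they are in parallel and share one voltage V; the full source current 5 A splits among them.
1/R_par = 1/20 + 1/100 = 0.06 S  =>  R_par = 16.67 Ω
V = I × R_par = 5 × 16.67 = 83.33 V
I_R2 = V/R2 = 83.33/100 = 0.8333 A

Final answer: 0.8333 A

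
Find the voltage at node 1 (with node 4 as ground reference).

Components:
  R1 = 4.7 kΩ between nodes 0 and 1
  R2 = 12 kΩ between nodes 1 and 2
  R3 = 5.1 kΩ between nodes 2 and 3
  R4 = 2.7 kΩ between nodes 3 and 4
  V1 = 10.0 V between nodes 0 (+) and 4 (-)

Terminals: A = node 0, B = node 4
Nodal analysis, taking node 4 as the 0 V reference.
Source V1 fixes V_0 = 10 V.
KCL at each unknown node (sum of currents leaving = 0; resistances in Ω):
  Node 1: (V_1 - 10)/4700 + (V_1 - V_2)/12000 = 0
  Node 2: (V_2 - V_1)/12000 + (V_2 - V_3)/5100 = 0
  Node 3: (V_3 - V_2)/5100 + (V_3 - 0)/2700 = 0
Collecting terms (coefficients in siemens):
  0.0002961·V_1 - 0.00008333·V_2 = 0.002128
  0.0002794·V_2 - 0.00008333·V_1 - 0.0001961·V_3 = 0
  0.0005664·V_3 - 0.0001961·V_2 = 0
Solving these 3 simultaneous equations (Gaussian elimination) gives:
  V_1 = 8.082 V, V_2 = 3.184 V, V_3 = 1.102 V
The requested potential is V_1 = 8.082 V.

Final answer: V_1 = 8.082 V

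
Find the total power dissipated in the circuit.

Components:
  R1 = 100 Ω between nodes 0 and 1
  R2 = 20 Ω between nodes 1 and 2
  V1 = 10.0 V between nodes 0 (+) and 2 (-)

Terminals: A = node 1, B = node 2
Nodal analysis, taking node 2 as the 0 V reference.
Source V1 fixes V_0 = 10 V.
KCL at each unknown node (sum of currents leaving = 0; resistances in Ω):
  Node 1: (V_1 - 10)/100 + (V_1 - 0)/20 = 0
Collecting terms: 0.06 × V_1 = 0.1  =>  V_1 = 1.667 V
Power in each resistor, P = (ΔV)²/R:
  P_R1 = (10 - 1.667)²/100 = 0.6944 W
  P_R2 = (1.667 - 0)²/20 = 0.1389 W
P_total = P_R1 + P_R2 = 0.8333 W

Final answer: 0.8333 W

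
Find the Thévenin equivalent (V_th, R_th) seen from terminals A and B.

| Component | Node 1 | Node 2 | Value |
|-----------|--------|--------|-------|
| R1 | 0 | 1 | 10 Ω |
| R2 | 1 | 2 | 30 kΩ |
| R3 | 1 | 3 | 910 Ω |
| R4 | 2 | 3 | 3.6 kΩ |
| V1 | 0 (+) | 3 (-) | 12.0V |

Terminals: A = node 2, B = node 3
Step 1 — V_th is the open-circuit voltage V_A - V_B (nothing connected across the terminals).
Nodal analysis, taking node 3 as the 0 V reference.
Source V1 fixes V_0 = 12 V.
KCL at each unknown node (sum of currents leaving = 0; resistances in Ω):
  Node 1: (V_1 - 12)/10 + (V_1 - V_2)/30000 + (V_1 - 0)/910 = 0
  Node 2: (V_2 - V_1)/30000 + (V_2 - 0)/3600 = 0
Collecting terms (coefficients in siemens):
  0.1011·V_1 - 0.00003333·V_2 = 1.2
  0.0003111·V_2 - 0.00003333·V_1 = 0
Determinant D = (0.1011)(0.0003111) - (-0.00003333)(-0.00003333) = 0.00003146
V_1 = [(1.2)(0.0003111) - (-0.00003333)(0)]/D = 11.87 V
V_2 = [(0.1011)(0) - (1.2)(-0.00003333)]/D = 1.271 V
V_th = V_2 - V_3 = 1.271 - 0 = 1.271 V
Step 2 — R_th: zero the source — replace V1 by a short circuit (node 3 merges into node 0) — and find the resistance seen between A (node 2) and B (node 0).
Reduce the network between node 2 (A) and node 0 (B) by series/parallel combination:
  Rp1 = R1 ‖ R3 (parallel, both between nodes 0 and 1) = 1/(1/10 + 1/910) = 9.891 Ω
  Rs1 = R2 + Rp1 (series, joined only at node 1) = 30000 + 9.891 = 30010 Ω
  Rp2 = R4 ‖ Rs1 (parallel, both between nodes 0 and 2) = 1/(1/3600 + 1/30010) = 3214 Ω
R_th = 3.214 kΩ

Final answer: V_th = 1.271 V, R_th = 3.214 kΩ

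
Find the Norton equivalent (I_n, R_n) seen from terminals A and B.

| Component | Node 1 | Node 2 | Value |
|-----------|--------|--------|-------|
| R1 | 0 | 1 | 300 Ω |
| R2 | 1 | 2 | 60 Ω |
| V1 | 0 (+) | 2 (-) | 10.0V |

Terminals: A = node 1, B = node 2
Find the Thévenin equivalent first; then I_n = V_th/R_th and R_n = R_th.
Step 1 — V_th is the open-circuit voltage V_A - V_B (nothing connected across the terminals).
Nodal analysis, taking node 2 as the 0 V reference.
Source V1 fixes V_0 = 10 V.
KCL at each unknown node (sum of currents leaving = 0; resistances in Ω):
  Node 1: (V_1 - 10)/300 + (V_1 - 0)/60 = 0
Collecting terms: 0.02 × V_1 = 0.03333  =>  V_1 = 1.667 V
V_th = V_1 - V_2 = 1.667 - 0 = 1.667 V
Step 2 — R_th: zero the source — replace V1 by a short circuit (node 2 merges into node 0) — and find the resistance seen between A (node 1) and B (node 0).
Reduce the network between node 1 (A) and node 0 (B) by series/parallel combination:
  Rp1 = R1 ‖ R2 (parallel, both between nodes 0 and 1) = 1/(1/300 + 1/60) = 50 Ω
R_th = 50 Ω
I_n = V_th/R_th = 1.667/50 = 0.03333 A, and R_n = R_th = 50 Ω

Final answer: I_n = 0.03333 A, R_n = 50 Ω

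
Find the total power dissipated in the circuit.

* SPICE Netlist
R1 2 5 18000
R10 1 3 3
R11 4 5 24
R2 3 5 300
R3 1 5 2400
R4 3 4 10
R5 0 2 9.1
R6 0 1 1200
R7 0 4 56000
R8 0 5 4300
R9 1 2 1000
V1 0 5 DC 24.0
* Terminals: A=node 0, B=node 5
Nodal analysis, taking node 5 as the 0 V reference.
Source V1 fixes V_0 = 24 V.
KCL at each unknown node (sum of currents leaving = 0; resistances in Ω):
  Node 1: (V_1 - 0)/2400 + (V_1 - 24)/1200 + (V_1 - V_2)/1000 + (V_1 - V_3)/3 = 0
  Node 2: (V_2 - 0)/18000 + (V_2 - 24)/9.1 + (V_2 - V_1)/1000 = 0
  Node 3: (V_3 - 0)/300 + (V_3 - V_4)/10 + (V_3 - V_1)/3 = 0
  Node 4: (V_4 - V_3)/10 + (V_4 - 24)/56000 + (V_4 - 0)/24 = 0
Collecting terms (coefficients in siemens):
  0.3356·V_1 - 0.001·V_2 - 0.3333·V_3 = 0.02
  0.1109·V_2 - 0.001·V_1 = 2.637
  0.4367·V_3 - 0.3333·V_1 - 0.1·V_4 = 0
  0.1417·V_4 - 0.1·V_3 = 0.0004286
Solving these 4 simultaneous equations (Gaussian elimination) gives:
  V_1 = 1.374 V, V_2 = 23.78 V, V_3 = 1.252 V, V_4 = 0.8864 V
Power in each resistor, P = (ΔV)²/R:
  P_R1 = (23.78 - 0)²/18000 = 0.03143 W
  P_R2 = (1.252 - 0)²/300 = 0.005222 W
  P_R3 = (1.374 - 0)²/2400 = 0.0007863 W
  P_R4 = (1.252 - 0.8864)²/10 = 0.01334 W
  P_R5 = (24 - 23.78)²/9.1 = 0.005125 W
  P_R6 = (24 - 1.374)²/1200 = 0.4266 W
  P_R7 = (24 - 0.8864)²/56000 = 0.00954 W
  P_R8 = (24 - 0)²/4300 = 0.134 W
  P_R9 = (1.374 - 23.78)²/1000 = 0.5022 W
  P_R10 = (1.374 - 1.252)²/3 = 0.004968 W
  P_R11 = (0.8864 - 0)²/24 = 0.03274 W
P_total = P_R1 + P_R2 + P_R3 + P_R4 + P_R5 + P_R6 + P_R7 + P_R8 + P_R9 + P_R10 + P_R11 = 1.166 W

Final answer: 1.166 W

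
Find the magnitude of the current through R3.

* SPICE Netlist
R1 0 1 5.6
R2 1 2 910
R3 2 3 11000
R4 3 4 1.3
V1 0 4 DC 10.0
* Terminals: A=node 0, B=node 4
Nodal analysis, taking node 4 as the 0 V reference.
Source V1 fixes V_0 = 10 V.
KCL at each unknown node (sum of currents leaving = 0; resistances in Ω):
  Node 1: (V_1 - 10)/5.6 + (V_1 - V_2)/910 = 0
  Node 2: (V_2 - V_1)/910 + (V_2 - V_3)/11000 = 0
  Node 3: (V_3 - V_2)/11000 + (V_3 - 0)/1.3 = 0
Collecting terms (coefficients in siemens):
  0.1797·V_1 - 0.001099·V_2 = 1.786
  0.00119·V_2 - 0.001099·V_1 - 0.00009091·V_3 = 0
  0.7693·V_3 - 0.00009091·V_2 = 0
Solving these 3 simultaneous equations (Gaussian elimination) gives:
  V_1 = 9.995 V, V_2 = 9.232 V, V_3 = 0.001091 V
I_R3 = (V_2 - V_3)/R3 = (9.232 - 0.001091)/11000 = 0.0008391 A
|I_R3| = 0.0008391 A

Final answer: |I_R3| = 0.0008391 A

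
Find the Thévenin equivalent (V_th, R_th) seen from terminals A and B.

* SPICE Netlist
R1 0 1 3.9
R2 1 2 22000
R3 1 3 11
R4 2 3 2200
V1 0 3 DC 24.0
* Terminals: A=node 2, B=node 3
Step 1 — V_th is the open-circuit voltage V_A - V_B (nothing connected across the terminals).
Nodal analysis, taking node 3 as the 0 V reference.
Source V1 fixes V_0 = 24 V.
KCL at each unknown node (sum of currents leaving = 0; resistances in Ω):
  Node 1: (V_1 - 24)/3.9 + (V_1 - V_2)/22000 + (V_1 - 0)/11 = 0
  Node 2: (V_2 - V_1)/22000 + (V_2 - 0)/2200 = 0
Collecting terms (coefficients in siemens):
  0.3474·V_1 - 0.00004545·V_2 = 6.154
  0.0005·V_2 - 0.00004545·V_1 = 0
Determinant D = (0.3474)(0.0005) - (-0.00004545)(-0.00004545) = 0.0001737
V_1 = [(6.154)(0.0005) - (-0.00004545)(0)]/D = 17.72 V
V_2 = [(0.3474)(0) - (6.154)(-0.00004545)]/D = 1.611 V
V_th = V_2 - V_3 = 1.611 - 0 = 1.611 V
Step 2 — R_th: zero the source — replace V1 by a short circuit (node 3 merges into node 0) — and find the resistance seen between A (node 2) and B (node 0).
Reduce the network between node 2 (A) and node 0 (B) by series/parallel combination:
  Rp1 = R1 ‖ R3 (parallel, both between nodes 0 and 1) = 1/(1/3.9 + 1/11) = 2.879 Ω
  Rs1 = R2 + Rp1 (series, joined only at node 1) = 22000 + 2.879 = 22000 Ω
  Rp2 = R4 ‖ Rs1 (parallel, both between nodes 0 and 2) = 1/(1/2200 + 1/22000) = 2000 Ω
R_th = 2 kΩ

Final answer: V_th = 1.611 V, R_th = 2 kΩ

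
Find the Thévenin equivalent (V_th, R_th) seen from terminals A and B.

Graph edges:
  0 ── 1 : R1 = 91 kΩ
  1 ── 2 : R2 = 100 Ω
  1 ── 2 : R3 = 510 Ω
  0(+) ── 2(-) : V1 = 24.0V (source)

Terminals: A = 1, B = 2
Step 1 — V_th is the open-circuit voltage V_A - V_B (nothing connected across the terminals).
Nodal analysis, taking node 2 as the 0 V reference.
Source V1 fixes V_0 = 24 V.
KCL at each unknown node (sum of currents leaving = 0; resistances in Ω):
  Node 1: (V_1 - 24)/91000 + (V_1 - 0)/100 + (V_1 - 0)/510 = 0
Collecting terms: 0.01197 × V_1 = 0.0002637  =>  V_1 = 0.02203 V
V_th = V_1 - V_2 = 0.02203 - 0 = 0.02203 V
Step 2 — R_th: zero the source — replace V1 by a short circuit (node 2 merges into node 0) — and find the resistance seen between A (node 1) and B (node 0).
Reduce the network between node 1 (A) and node 0 (B) by series/parallel combination:
  Rp1 = R1 ‖ R2 ‖ R3 (parallel, all between nodes 0 and 1) = 1/(1/91000 + 1/100 + 1/510) = 83.53 Ω
R_th = 83.53 Ω

Final answer: V_th = 0.02203 V, R_th = 83.53 Ω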